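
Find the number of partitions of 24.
1575

p(n) counts ways to write n as a sum of positive integers (order ignored).
Euler's pentagonal recurrence: p(k) = p(k-1) + p(k-2) - p(k-5) - p(k-7) + p(k-12) + p(k-15) - ... (offsets j(3j∓1)/2, signs ++--, p(0)=1, p(<0)=0).
DP table for k = 0..23: p(0)=1, p(1)=1, p(2)=2, p(3)=3, p(4)=5, p(5)=7, p(6)=11, p(7)=15, p(8)=22, p(9)=30, p(10)=42, p(11)=56, p(12)=77, p(13)=101, p(14)=135, p(15)=176, p(16)=231, p(17)=297, p(18)=385, p(19)=490, p(20)=627, p(21)=792, p(22)=1002, p(23)=1255.
Final step: p(24) = p(23) + p(22) - p(19) - p(17) + p(12) + p(9) - p(2)
= 1255 + 1002 - 490 - 297 + 77 + 30 - 2
= 1575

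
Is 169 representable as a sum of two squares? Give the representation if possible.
0² + 13² (a=0, b=13)

Factorization: 169 = 13^2
By Fermat: n is sum of two squares iff every prime p ≡ 3 (mod 4) appears to even power.
All primes ≡ 3 (mod 4) appear to even power.
Search a = 0, 1, 2, … for 169 - a² a perfect square: first hit at a = 0: 169 - 0 = 169 = 13².
169 = 0² + 13² = 0 + 169 ✓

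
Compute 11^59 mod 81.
23

Repeated squaring. Binary of 59 = 111011.
11^1 ≡ 11 (mod 81); 11^2 ≡ 40 (mod 81); 11^4 ≡ 61 (mod 81); 11^8 ≡ 76 (mod 81); 11^16 ≡ 25 (mod 81); 11^32 ≡ 58 (mod 81)
11^59 = 11^1 × 11^2 × 11^8 × 11^16 × 11^32 ≡ 23 (mod 81)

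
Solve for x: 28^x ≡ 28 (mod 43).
1

Baby-step giant-step with step n = ⌈√43⌉ = 7.
Baby steps 28^j mod 43 (j:value) for j=0..6: 0:1, 1:28, 2:10, 3:22, 4:14, 5:5, 6:11.
h = 28 is already in the table at j=1, so x = 1.
Check: 28^1 ≡ 28 (mod 43).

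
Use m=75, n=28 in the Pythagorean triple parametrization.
(4841, 4200, 6409)

Euclid's formula: a = m² - n², b = 2mn, c = m² + n²
m = 75, n = 28
a = 75² - 28² = 5625 - 784 = 4841
b = 2 × 75 × 28 = 4200
c = 75² + 28² = 5625 + 784 = 6409
Verification: 4841² + 4200² = 23435281 + 17640000 = 41075281 = 6409² ✓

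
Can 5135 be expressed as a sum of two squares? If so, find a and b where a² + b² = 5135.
Not possible

Factorization: 5135 = 5 × 13 × 79
By Fermat: n is sum of two squares iff every prime p ≡ 3 (mod 4) appears to even power.
Prime(s) ≡ 3 (mod 4) with odd exponent: [(79, 1)]
Therefore 5135 cannot be expressed as a² + b².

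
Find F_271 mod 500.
429

Matrix identity: Q^n = [[F_(n+1), F_n], [F_n, F_(n-1)]] with Q = [[1,1],[1,0]].
n = 271 = 100001111₂. Square-and-multiply, entries mod 500:
Q^1 = [[1,1],[1,0]]
Q^2 = (Q^1)² = [[2,1],[1,1]]
Q^4 = (Q^2)² = [[5,3],[3,2]]
Q^8 = (Q^4)² = [[34,21],[21,13]]
Q^16 = (Q^8)² = [[97,487],[487,110]]
Q^33 = (Q^16)²·Q = [[387,78],[78,309]]
Q^67 = (Q^33)²·Q = [[141,353],[353,288]]
Q^135 = (Q^67)²·Q = [[427,490],[490,437]]
Q^271 = (Q^135)²·Q = [[289,429],[429,360]]
F_271 mod 500 = Q^271[0][1] = 429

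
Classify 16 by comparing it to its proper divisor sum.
deficient

Proper divisors of 16: sum = 1 + 2 + 4 + 8 = 15
Since 15 < 16, 16 is deficient.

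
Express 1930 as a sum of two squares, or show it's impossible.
9² + 43² (a=9, b=43)

Factorization: 1930 = 2 × 5 × 193
By Fermat: n is sum of two squares iff every prime p ≡ 3 (mod 4) appears to even power.
All primes ≡ 3 (mod 4) appear to even power.
Search a = 0, 1, 2, … for 1930 - a² a perfect square: first hit at a = 9: 1930 - 81 = 1849 = 43².
1930 = 9² + 43² = 81 + 1849 ✓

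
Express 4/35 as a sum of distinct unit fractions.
1/9 + 1/315

Greedy algorithm:
4/35: ceiling(35/4) = 9, use 1/9
1/315: ceiling(315/1) = 315, use 1/315
Result: 4/35 = 1/9 + 1/315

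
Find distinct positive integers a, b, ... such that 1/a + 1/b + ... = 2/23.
1/12 + 1/276

Greedy algorithm:
2/23: ceiling(23/2) = 12, use 1/12
1/276: ceiling(276/1) = 276, use 1/276
Result: 2/23 = 1/12 + 1/276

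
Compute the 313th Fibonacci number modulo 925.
108

Matrix identity: Q^n = [[F_(n+1), F_n], [F_n, F_(n-1)]] with Q = [[1,1],[1,0]].
n = 313 = 100111001₂. Square-and-multiply, entries mod 925:
Q^1 = [[1,1],[1,0]]
Q^2 = (Q^1)² = [[2,1],[1,1]]
Q^4 = (Q^2)² = [[5,3],[3,2]]
Q^9 = (Q^4)²·Q = [[55,34],[34,21]]
Q^19 = (Q^9)²·Q = [[290,481],[481,734]]
Q^39 = (Q^19)²·Q = [[480,36],[36,444]]
Q^78 = (Q^39)² = [[446,889],[889,482]]
Q^156 = (Q^78)² = [[412,817],[817,520]]
Q^313 = (Q^156)²·Q = [[277,108],[108,169]]
F_313 mod 925 = Q^313[0][1] = 108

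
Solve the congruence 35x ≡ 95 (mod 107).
x ≡ 18 (mod 107)

gcd(35, 107) = 1, which divides 95, so solutions exist.
Find 35^(-1) mod 107 by the extended Euclidean algorithm:
107 = 3 × 35 + 2  ⟹  2 = (1)·107 + (-3)·35
35 = 17 × 2 + 1  ⟹  1 = (-17)·107 + (52)·35
So (52)·35 ≡ 1 (mod 107), i.e. 35^(-1) ≡ 52 (mod 107).
x ≡ 52 × 95 = 4940 ≡ 18 (mod 107).
Check: 35 × 18 = 630 ≡ 95 (mod 107).
Unique solution: x ≡ 18 (mod 107)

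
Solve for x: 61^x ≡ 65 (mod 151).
87

Baby-step giant-step with step n = ⌈√151⌉ = 13.
Baby steps 61^j mod 151 (j:value) for j=0..12: 0:1, 1:61, 2:97, 3:28, 4:47, 5:149, 6:29, 7:108, 8:95, 9:57, 10:4, 11:93, 12:86.
Giant-step multiplier: 61^(-13) ≡ 61^(150-13) = 61^137 ≡ 120 (mod 151).
Giant steps γ_i = 65·120^i mod 151: γ_0=65, γ_1=99, γ_2=102, γ_3=9, γ_4=23, γ_5=42, γ_6=57 (in table at j=9).
x = i·n + j = 6·13 + 9 = 87.
Check: 61^87 ≡ 65 (mod 151).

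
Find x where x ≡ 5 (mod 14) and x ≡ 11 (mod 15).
131

Using Chinese Remainder Theorem:
M = 14 × 15 = 210
M1 = 15, M2 = 14
y1 = 15^(-1) mod 14 = 1
y2 = 14^(-1) mod 15 = 14
x = (5×15×1 + 11×14×14) mod 210 = 131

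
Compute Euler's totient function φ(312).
96

312 = 2^3 × 3 × 13
φ(n) = n × ∏(1 - 1/p) for each prime p dividing n
φ(312) = 312 × (1 - 1/2) × (1 - 1/3) × (1 - 1/13) = 96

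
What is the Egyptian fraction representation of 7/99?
1/15 + 1/248 + 1/122760

Greedy algorithm:
7/99: ceiling(99/7) = 15, use 1/15
2/495: ceiling(495/2) = 248, use 1/248
1/122760: ceiling(122760/1) = 122760, use 1/122760
Result: 7/99 = 1/15 + 1/248 + 1/122760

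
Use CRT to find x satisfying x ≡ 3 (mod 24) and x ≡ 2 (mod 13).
171

Using Chinese Remainder Theorem:
M = 24 × 13 = 312
M1 = 13, M2 = 24
y1 = 13^(-1) mod 24 = 13
y2 = 24^(-1) mod 13 = 6
x = (3×13×13 + 2×24×6) mod 312 = 171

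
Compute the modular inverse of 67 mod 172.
95

gcd(67, 172) = 1, so the inverse exists.
Extended Euclidean algorithm on (172, 67):
172 = 2 × 67 + 38  ⟹  38 = (1)·172 + (-2)·67
67 = 1 × 38 + 29  ⟹  29 = (-1)·172 + (3)·67
38 = 1 × 29 + 9  ⟹  9 = (2)·172 + (-5)·67
29 = 3 × 9 + 2  ⟹  2 = (-7)·172 + (18)·67
9 = 4 × 2 + 1  ⟹  1 = (30)·172 + (-77)·67
So (-77)·67 ≡ 1 (mod 172), i.e. 67^(-1) ≡ -77 ≡ 95 (mod 172).
Check: 67 × 95 = 6365 ≡ 1 (mod 172)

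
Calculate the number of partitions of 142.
18440293320

p(n) counts ways to write n as a sum of positive integers (order ignored).
Euler's pentagonal recurrence: p(k) = p(k-1) + p(k-2) - p(k-5) - p(k-7) + p(k-12) + p(k-15) - ... (offsets j(3j∓1)/2, signs ++--, p(0)=1, p(<0)=0).
DP table for k = 0..141: p(0)=1, p(1)=1, p(2)=2, p(3)=3, p(4)=5, p(5)=7, p(6)=11, p(7)=15, p(8)=22, p(9)=30, p(10)=42, p(11)=56, p(12)=77, p(13)=101, p(14)=135, p(15)=176, p(16)=231, p(17)=297, p(18)=385, p(19)=490, p(20)=627, p(21)=792, p(22)=1002, p(23)=1255, p(24)=1575, p(25)=1958, p(26)=2436, p(27)=3010, p(28)=3718, p(29)=4565, p(30)=5604, p(31)=6842, p(32)=8349, p(33)=10143, p(34)=12310, p(35)=14883, p(36)=17977, p(37)=21637, p(38)=26015, p(39)=31185, p(40)=37338, p(41)=44583, p(42)=53174, p(43)=63261, p(44)=75175, p(45)=89134, p(46)=105558, p(47)=124754, p(48)=147273, p(49)=173525, p(50)=204226, p(51)=239943, p(52)=281589, p(53)=329931, p(54)=386155, p(55)=451276, p(56)=526823, p(57)=614154, p(58)=715220, p(59)=831820, p(60)=966467, p(61)=1121505, p(62)=1300156, p(63)=1505499, p(64)=1741630, p(65)=2012558, p(66)=2323520, p(67)=2679689, p(68)=3087735, p(69)=3554345, p(70)=4087968, p(71)=4697205, p(72)=5392783, p(73)=6185689, p(74)=7089500, p(75)=8118264, p(76)=9289091, p(77)=10619863, p(78)=12132164, p(79)=13848650, p(80)=15796476, p(81)=18004327, p(82)=20506255, p(83)=23338469, p(84)=26543660, p(85)=30167357, p(86)=34262962, p(87)=38887673, p(88)=44108109, p(89)=49995925, p(90)=56634173, p(91)=64112359, p(92)=72533807, p(93)=82010177, p(94)=92669720, p(95)=104651419, p(96)=118114304, p(97)=133230930, p(98)=150198136, p(99)=169229875, p(100)=190569292, p(101)=214481126, p(102)=241265379, p(103)=271248950, p(104)=304801365, p(105)=342325709, p(106)=384276336, p(107)=431149389, p(108)=483502844, p(109)=541946240, p(110)=607163746, p(111)=679903203, p(112)=761002156, p(113)=851376628, p(114)=952050665, p(115)=1064144451, p(116)=1188908248, p(117)=1327710076, p(118)=1482074143, p(119)=1653668665, p(120)=1844349560, p(121)=2056148051, p(122)=2291320912, p(123)=2552338241, p(124)=2841940500, p(125)=3163127352, p(126)=3519222692, p(127)=3913864295, p(128)=4351078600, p(129)=4835271870, p(130)=5371315400, p(131)=5964539504, p(132)=6620830889, p(133)=7346629512, p(134)=8149040695, p(135)=9035836076, p(136)=10015581680, p(137)=11097645016, p(138)=12292341831, p(139)=13610949895, p(140)=15065878135, p(141)=16670689208.
Final step: p(142) = p(141) + p(140) - p(137) - p(135) + p(130) + p(127) - p(120) - p(116) + p(107) + p(102) - p(91) - p(85) + p(72) + p(65) - p(50) - p(42) + p(25) + p(16)
= 16670689208 + 15065878135 - 11097645016 - 9035836076 + 5371315400 + 3913864295 - 1844349560 - 1188908248 + 431149389 + 241265379 - 64112359 - 30167357 + 5392783 + 2012558 - 204226 - 53174 + 1958 + 231
= 18440293320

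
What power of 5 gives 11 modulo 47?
7

Baby-step giant-step with step n = ⌈√47⌉ = 7.
Baby steps 5^j mod 47 (j:value) for j=0..6: 0:1, 1:5, 2:25, 3:31, 4:14, 5:23, 6:21.
Giant-step multiplier: 5^(-7) ≡ 5^(46-7) = 5^39 ≡ 30 (mod 47).
Giant steps γ_i = 11·30^i mod 47: γ_0=11, γ_1=1 (in table at j=0).
x = i·n + j = 1·7 + 0 = 7.
Check: 5^7 ≡ 11 (mod 47).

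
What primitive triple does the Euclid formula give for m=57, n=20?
(2849, 2280, 3649)

Euclid's formula: a = m² - n², b = 2mn, c = m² + n²
m = 57, n = 20
a = 57² - 20² = 3249 - 400 = 2849
b = 2 × 57 × 20 = 2280
c = 57² + 20² = 3249 + 400 = 3649
Verification: 2849² + 2280² = 8116801 + 5198400 = 13315201 = 3649² ✓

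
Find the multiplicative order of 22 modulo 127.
9

127 is prime, so ord(22) divides φ(127) = 126.
Divisors of 126: 1, 2, 3, 6, 7, 9, 14, 18, 21, 42, 63, 126.
Repeated squaring: 22^1 ≡ 22, 22^2 ≡ 103, 22^4 ≡ 68, 22^8 ≡ 52, 22^16 ≡ 37, 22^32 ≡ 99, 22^64 ≡ 22 (mod 127).
Test 22^d mod 127 for each divisor d in increasing order:
22^1 ≡ 22
22^2 ≡ 103
22^3 = 22^2·22^1 ≡ 107
22^6 = 22^4·22^2 ≡ 19
22^7 = 22^4·22^2·22^1 ≡ 37
22^9 = 22^8·22^1 ≡ 1  ← first divisor giving 1
The order is 9.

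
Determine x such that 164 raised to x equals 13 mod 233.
102

Baby-step giant-step with step n = ⌈√233⌉ = 16.
Baby steps 164^j mod 233 (j:value) for j=0..15: 0:1, 1:164, 2:101, 3:21, 4:182, 5:24, 6:208, 7:94, 8:38, 9:174, 10:110, 11:99, 12:159, 13:213, 14:215, 15:77.
Giant-step multiplier: 164^(-16) ≡ 164^(232-16) = 164^216 ≡ 76 (mod 233).
Giant steps γ_i = 13·76^i mod 233: γ_0=13, γ_1=56, γ_2=62, γ_3=52, γ_4=224, γ_5=15, γ_6=208 (in table at j=6).
x = i·n + j = 6·16 + 6 = 102.
Check: 164^102 ≡ 13 (mod 233).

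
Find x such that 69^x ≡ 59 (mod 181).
144

Baby-step giant-step with step n = ⌈√181⌉ = 14.
Baby steps 69^j mod 181 (j:value) for j=0..13: 0:1, 1:69, 2:55, 3:175, 4:129, 5:32, 6:36, 7:131, 8:170, 9:146, 10:119, 11:66, 12:29, 13:10.
Giant-step multiplier: 69^(-14) ≡ 69^(180-14) = 69^166 ≡ 165 (mod 181).
Giant steps γ_i = 59·165^i mod 181: γ_0=59, γ_1=142, γ_2=81, γ_3=152, γ_4=102, γ_5=178, γ_6=48, γ_7=137, γ_8=161, γ_9=139, γ_10=129 (in table at j=4).
x = i·n + j = 10·14 + 4 = 144.
Check: 69^144 ≡ 59 (mod 181).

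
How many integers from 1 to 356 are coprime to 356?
176

356 = 2^2 × 89
φ(n) = n × ∏(1 - 1/p) for each prime p dividing n
φ(356) = 356 × (1 - 1/2) × (1 - 1/89) = 176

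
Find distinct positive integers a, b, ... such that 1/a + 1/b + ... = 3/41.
1/14 + 1/574

Greedy algorithm:
3/41: ceiling(41/3) = 14, use 1/14
1/574: ceiling(574/1) = 574, use 1/574
Result: 3/41 = 1/14 + 1/574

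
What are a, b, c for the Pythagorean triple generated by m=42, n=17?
(1475, 1428, 2053)

Euclid's formula: a = m² - n², b = 2mn, c = m² + n²
m = 42, n = 17
a = 42² - 17² = 1764 - 289 = 1475
b = 2 × 42 × 17 = 1428
c = 42² + 17² = 1764 + 289 = 2053
Verification: 1475² + 1428² = 2175625 + 2039184 = 4214809 = 2053² ✓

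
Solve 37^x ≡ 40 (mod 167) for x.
119

Baby-step giant-step with step n = ⌈√167⌉ = 13.
Baby steps 37^j mod 167 (j:value) for j=0..12: 0:1, 1:37, 2:33, 3:52, 4:87, 5:46, 6:32, 7:15, 8:54, 9:161, 10:112, 11:136, 12:22.
Giant-step multiplier: 37^(-13) ≡ 37^(166-13) = 37^153 ≡ 159 (mod 167).
Giant steps γ_i = 40·159^i mod 167: γ_0=40, γ_1=14, γ_2=55, γ_3=61, γ_4=13, γ_5=63, γ_6=164, γ_7=24, γ_8=142, γ_9=33 (in table at j=2).
x = i·n + j = 9·13 + 2 = 119.
Check: 37^119 ≡ 40 (mod 167).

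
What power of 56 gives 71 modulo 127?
64

Baby-step giant-step with step n = ⌈√127⌉ = 12.
Baby steps 56^j mod 127 (j:value) for j=0..11: 0:1, 1:56, 2:88, 3:102, 4:124, 5:86, 6:117, 7:75, 8:9, 9:123, 10:30, 11:29.
Giant-step multiplier: 56^(-12) ≡ 56^(126-12) = 56^114 ≡ 47 (mod 127).
Giant steps γ_i = 71·47^i mod 127: γ_0=71, γ_1=35, γ_2=121, γ_3=99, γ_4=81, γ_5=124 (in table at j=4).
x = i·n + j = 5·12 + 4 = 64.
Check: 56^64 ≡ 71 (mod 127).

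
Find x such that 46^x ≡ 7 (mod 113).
72

Baby-step giant-step with step n = ⌈√113⌉ = 11.
Baby steps 46^j mod 113 (j:value) for j=0..10: 0:1, 1:46, 2:82, 3:43, 4:57, 5:23, 6:41, 7:78, 8:85, 9:68, 10:77.
Giant-step multiplier: 46^(-11) ≡ 46^(112-11) = 46^101 ≡ 29 (mod 113).
Giant steps γ_i = 7·29^i mod 113: γ_0=7, γ_1=90, γ_2=11, γ_3=93, γ_4=98, γ_5=17, γ_6=41 (in table at j=6).
x = i·n + j = 6·11 + 6 = 72.
Check: 46^72 ≡ 7 (mod 113).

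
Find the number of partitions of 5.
7

p(n) counts ways to write n as a sum of positive integers (order ignored).
Examples: 5; 4 + 1; 3 + 2; 3 + 1 + 1; 2 + 2 + 1; ... (7 total)
p(5) = 7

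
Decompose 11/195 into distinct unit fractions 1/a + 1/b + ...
1/18 + 1/1170

Greedy algorithm:
11/195: ceiling(195/11) = 18, use 1/18
1/1170: ceiling(1170/1) = 1170, use 1/1170
Result: 11/195 = 1/18 + 1/1170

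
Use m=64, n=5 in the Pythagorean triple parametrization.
(4071, 640, 4121)

Euclid's formula: a = m² - n², b = 2mn, c = m² + n²
m = 64, n = 5
a = 64² - 5² = 4096 - 25 = 4071
b = 2 × 64 × 5 = 640
c = 64² + 5² = 4096 + 25 = 4121
Verification: 4071² + 640² = 16573041 + 409600 = 16982641 = 4121² ✓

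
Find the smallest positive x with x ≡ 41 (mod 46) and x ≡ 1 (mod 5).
41

Using Chinese Remainder Theorem:
M = 46 × 5 = 230
M1 = 5, M2 = 46
y1 = 5^(-1) mod 46 = 37
y2 = 46^(-1) mod 5 = 1
x = (41×5×37 + 1×46×1) mod 230 = 41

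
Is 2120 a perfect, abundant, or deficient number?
abundant

Proper divisors of 2120: sum = 1 + 2 + 4 + 5 + 8 + 10 + 20 + 40 + 53 + 106 + 212 + 265 + 424 + 530 + 1060 = 2740
Since 2740 > 2120, 2120 is abundant.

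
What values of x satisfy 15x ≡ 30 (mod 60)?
x ≡ 2 (mod 4)

gcd(15, 60) = 15, which divides 30, so solutions exist.
Divide through by 15: x ≡ 2 (mod 4).
The coefficient of x is now 1, so x ≡ 2 (mod 4).
Check: 15 × 2 = 30 ≡ 30 (mod 60).
x ≡ 2 (mod 4), giving 15 solutions mod 60.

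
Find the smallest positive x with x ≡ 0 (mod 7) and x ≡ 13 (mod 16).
77

Using Chinese Remainder Theorem:
M = 7 × 16 = 112
M1 = 16, M2 = 7
y1 = 16^(-1) mod 7 = 4
y2 = 7^(-1) mod 16 = 7
x = (0×16×4 + 13×7×7) mod 112 = 77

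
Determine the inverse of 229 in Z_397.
371

gcd(229, 397) = 1, so the inverse exists.
Extended Euclidean algorithm on (397, 229):
397 = 1 × 229 + 168  ⟹  168 = (1)·397 + (-1)·229
229 = 1 × 168 + 61  ⟹  61 = (-1)·397 + (2)·229
168 = 2 × 61 + 46  ⟹  46 = (3)·397 + (-5)·229
61 = 1 × 46 + 15  ⟹  15 = (-4)·397 + (7)·229
46 = 3 × 15 + 1  ⟹  1 = (15)·397 + (-26)·229
So (-26)·229 ≡ 1 (mod 397), i.e. 229^(-1) ≡ -26 ≡ 371 (mod 397).
Check: 229 × 371 = 84959 ≡ 1 (mod 397)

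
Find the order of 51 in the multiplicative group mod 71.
14

71 is prime, so ord(51) divides φ(71) = 70.
Divisors of 70: 1, 2, 5, 7, 10, 14, 35, 70.
Repeated squaring: 51^1 ≡ 51, 51^2 ≡ 45, 51^4 ≡ 37, 51^8 ≡ 20, 51^16 ≡ 45, 51^32 ≡ 37, 51^64 ≡ 20 (mod 71).
Test 51^d mod 71 for each divisor d in increasing order:
51^1 ≡ 51
51^2 ≡ 45
51^5 = 51^4·51^1 ≡ 41
51^7 = 51^4·51^2·51^1 ≡ 70
51^10 = 51^8·51^2 ≡ 48
51^14 = 51^8·51^4·51^2 ≡ 1  ← first divisor giving 1
The order is 14.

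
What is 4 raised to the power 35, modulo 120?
64

Repeated squaring. Binary of 35 = 100011.
4^1 ≡ 4 (mod 120); 4^2 ≡ 16 (mod 120); 4^4 ≡ 16 (mod 120); 4^8 ≡ 16 (mod 120); 4^16 ≡ 16 (mod 120); 4^32 ≡ 16 (mod 120)
4^35 = 4^1 × 4^2 × 4^32 ≡ 64 (mod 120)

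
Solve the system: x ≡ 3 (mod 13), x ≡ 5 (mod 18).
185

Using Chinese Remainder Theorem:
M = 13 × 18 = 234
M1 = 18, M2 = 13
y1 = 18^(-1) mod 13 = 8
y2 = 13^(-1) mod 18 = 7
x = (3×18×8 + 5×13×7) mod 234 = 185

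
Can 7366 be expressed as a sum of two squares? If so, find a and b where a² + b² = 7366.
Not possible

Factorization: 7366 = 2 × 29 × 127
By Fermat: n is sum of two squares iff every prime p ≡ 3 (mod 4) appears to even power.
Prime(s) ≡ 3 (mod 4) with odd exponent: [(127, 1)]
Therefore 7366 cannot be expressed as a² + b².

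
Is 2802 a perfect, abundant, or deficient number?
abundant

Proper divisors of 2802: sum = 1 + 2 + 3 + 6 + 467 + 934 + 1401 = 2814
Since 2814 > 2802, 2802 is abundant.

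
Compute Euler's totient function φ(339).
224

339 = 3 × 113
φ(n) = n × ∏(1 - 1/p) for each prime p dividing n
φ(339) = 339 × (1 - 1/3) × (1 - 1/113) = 224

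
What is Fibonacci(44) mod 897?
480

Matrix identity: Q^n = [[F_(n+1), F_n], [F_n, F_(n-1)]] with Q = [[1,1],[1,0]].
n = 44 = 101100₂. Square-and-multiply, entries mod 897:
Q^1 = [[1,1],[1,0]]
Q^2 = (Q^1)² = [[2,1],[1,1]]
Q^5 = (Q^2)²·Q = [[8,5],[5,3]]
Q^11 = (Q^5)²·Q = [[144,89],[89,55]]
Q^22 = (Q^11)² = [[850,668],[668,182]]
Q^44 = (Q^22)² = [[830,480],[480,350]]
F_44 mod 897 = Q^44[0][1] = 480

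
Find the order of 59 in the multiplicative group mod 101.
100

101 is prime, so ord(59) divides φ(101) = 100.
Divisors of 100: 1, 2, 4, 5, 10, 20, 25, 50, 100.
Repeated squaring: 59^1 ≡ 59, 59^2 ≡ 47, 59^4 ≡ 88, 59^8 ≡ 68, 59^16 ≡ 79, 59^32 ≡ 80, 59^64 ≡ 37 (mod 101).
Test 59^d mod 101 for each divisor d in increasing order:
59^1 ≡ 59
59^2 ≡ 47
59^4 ≡ 88
59^5 = 59^4·59^1 ≡ 41
59^10 = 59^8·59^2 ≡ 65
59^20 = 59^16·59^4 ≡ 84
59^25 = 59^16·59^8·59^1 ≡ 10
59^50 = 59^32·59^16·59^2 ≡ 100
59^100 = 59^64·59^32·59^4 ≡ 1  ← first divisor giving 1
The order is 100.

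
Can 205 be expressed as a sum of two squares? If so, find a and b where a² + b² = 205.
3² + 14² (a=3, b=14)

Factorization: 205 = 5 × 41
By Fermat: n is sum of two squares iff every prime p ≡ 3 (mod 4) appears to even power.
All primes ≡ 3 (mod 4) appear to even power.
Search a = 0, 1, 2, … for 205 - a² a perfect square: first hit at a = 3: 205 - 9 = 196 = 14².
205 = 3² + 14² = 9 + 196 ✓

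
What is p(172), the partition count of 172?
330495499613

p(n) counts ways to write n as a sum of positive integers (order ignored).
Euler's pentagonal recurrence: p(k) = p(k-1) + p(k-2) - p(k-5) - p(k-7) + p(k-12) + p(k-15) - ... (offsets j(3j∓1)/2, signs ++--, p(0)=1, p(<0)=0).
DP table for k = 0..171: p(0)=1, p(1)=1, p(2)=2, p(3)=3, p(4)=5, p(5)=7, p(6)=11, p(7)=15, p(8)=22, p(9)=30, p(10)=42, p(11)=56, p(12)=77, p(13)=101, p(14)=135, p(15)=176, p(16)=231, p(17)=297, p(18)=385, p(19)=490, p(20)=627, p(21)=792, p(22)=1002, p(23)=1255, p(24)=1575, p(25)=1958, p(26)=2436, p(27)=3010, p(28)=3718, p(29)=4565, p(30)=5604, p(31)=6842, p(32)=8349, p(33)=10143, p(34)=12310, p(35)=14883, p(36)=17977, p(37)=21637, p(38)=26015, p(39)=31185, p(40)=37338, p(41)=44583, p(42)=53174, p(43)=63261, p(44)=75175, p(45)=89134, p(46)=105558, p(47)=124754, p(48)=147273, p(49)=173525, p(50)=204226, p(51)=239943, p(52)=281589, p(53)=329931, p(54)=386155, p(55)=451276, p(56)=526823, p(57)=614154, p(58)=715220, p(59)=831820, p(60)=966467, p(61)=1121505, p(62)=1300156, p(63)=1505499, p(64)=1741630, p(65)=2012558, p(66)=2323520, p(67)=2679689, p(68)=3087735, p(69)=3554345, p(70)=4087968, p(71)=4697205, p(72)=5392783, p(73)=6185689, p(74)=7089500, p(75)=8118264, p(76)=9289091, p(77)=10619863, p(78)=12132164, p(79)=13848650, p(80)=15796476, p(81)=18004327, p(82)=20506255, p(83)=23338469, p(84)=26543660, p(85)=30167357, p(86)=34262962, p(87)=38887673, p(88)=44108109, p(89)=49995925, p(90)=56634173, p(91)=64112359, p(92)=72533807, p(93)=82010177, p(94)=92669720, p(95)=104651419, p(96)=118114304, p(97)=133230930, p(98)=150198136, p(99)=169229875, p(100)=190569292, p(101)=214481126, p(102)=241265379, p(103)=271248950, p(104)=304801365, p(105)=342325709, p(106)=384276336, p(107)=431149389, p(108)=483502844, p(109)=541946240, p(110)=607163746, p(111)=679903203, p(112)=761002156, p(113)=851376628, p(114)=952050665, p(115)=1064144451, p(116)=1188908248, p(117)=1327710076, p(118)=1482074143, p(119)=1653668665, p(120)=1844349560, p(121)=2056148051, p(122)=2291320912, p(123)=2552338241, p(124)=2841940500, p(125)=3163127352, p(126)=3519222692, p(127)=3913864295, p(128)=4351078600, p(129)=4835271870, p(130)=5371315400, p(131)=5964539504, p(132)=6620830889, p(133)=7346629512, p(134)=8149040695, p(135)=9035836076, p(136)=10015581680, p(137)=11097645016, p(138)=12292341831, p(139)=13610949895, p(140)=15065878135, p(141)=16670689208, p(142)=18440293320, p(143)=20390982757, p(144)=22540654445, p(145)=24908858009, p(146)=27517052599, p(147)=30388671978, p(148)=33549419497, p(149)=37027355200, p(150)=40853235313, p(151)=45060624582, p(152)=49686288421, p(153)=54770336324, p(154)=60356673280, p(155)=66493182097, p(156)=73232243759, p(157)=80630964769, p(158)=88751778802, p(159)=97662728555, p(160)=107438159466, p(161)=118159068427, p(162)=129913904637, p(163)=142798995930, p(164)=156919475295, p(165)=172389800255, p(166)=189334822579, p(167)=207890420102, p(168)=228204732751, p(169)=250438925115, p(170)=274768617130, p(171)=301384802048.
Final step: p(172) = p(171) + p(170) - p(167) - p(165) + p(160) + p(157) - p(150) - p(146) + p(137) + p(132) - p(121) - p(115) + p(102) + p(95) - p(80) - p(72) + p(55) + p(46) - p(27) - p(17)
= 301384802048 + 274768617130 - 207890420102 - 172389800255 + 107438159466 + 80630964769 - 40853235313 - 27517052599 + 11097645016 + 6620830889 - 2056148051 - 1064144451 + 241265379 + 104651419 - 15796476 - 5392783 + 451276 + 105558 - 3010 - 297
= 330495499613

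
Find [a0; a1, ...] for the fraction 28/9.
[3; 9]

Euclidean algorithm steps:
28 = 3 × 9 + 1
9 = 9 × 1 + 0
Continued fraction: [3; 9]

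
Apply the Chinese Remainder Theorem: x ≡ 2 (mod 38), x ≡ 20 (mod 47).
1712

Using Chinese Remainder Theorem:
M = 38 × 47 = 1786
M1 = 47, M2 = 38
y1 = 47^(-1) mod 38 = 17
y2 = 38^(-1) mod 47 = 26
x = (2×47×17 + 20×38×26) mod 1786 = 1712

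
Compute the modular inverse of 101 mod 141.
74

gcd(101, 141) = 1, so the inverse exists.
Extended Euclidean algorithm on (141, 101):
141 = 1 × 101 + 40  ⟹  40 = (1)·141 + (-1)·101
101 = 2 × 40 + 21  ⟹  21 = (-2)·141 + (3)·101
40 = 1 × 21 + 19  ⟹  19 = (3)·141 + (-4)·101
21 = 1 × 19 + 2  ⟹  2 = (-5)·141 + (7)·101
19 = 9 × 2 + 1  ⟹  1 = (48)·141 + (-67)·101
So (-67)·101 ≡ 1 (mod 141), i.e. 101^(-1) ≡ -67 ≡ 74 (mod 141).
Check: 101 × 74 = 7474 ≡ 1 (mod 141)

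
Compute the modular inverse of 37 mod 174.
127

gcd(37, 174) = 1, so the inverse exists.
Extended Euclidean algorithm on (174, 37):
174 = 4 × 37 + 26  ⟹  26 = (1)·174 + (-4)·37
37 = 1 × 26 + 11  ⟹  11 = (-1)·174 + (5)·37
26 = 2 × 11 + 4  ⟹  4 = (3)·174 + (-14)·37
11 = 2 × 4 + 3  ⟹  3 = (-7)·174 + (33)·37
4 = 1 × 3 + 1  ⟹  1 = (10)·174 + (-47)·37
So (-47)·37 ≡ 1 (mod 174), i.e. 37^(-1) ≡ -47 ≡ 127 (mod 174).
Check: 37 × 127 = 4699 ≡ 1 (mod 174)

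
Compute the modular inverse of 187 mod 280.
3

gcd(187, 280) = 1, so the inverse exists.
Extended Euclidean algorithm on (280, 187):
280 = 1 × 187 + 93  ⟹  93 = (1)·280 + (-1)·187
187 = 2 × 93 + 1  ⟹  1 = (-2)·280 + (3)·187
So (3)·187 ≡ 1 (mod 280), i.e. 187^(-1) ≡ 3 (mod 280).
Check: 187 × 3 = 561 ≡ 1 (mod 280)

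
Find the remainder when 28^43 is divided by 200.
152

Repeated squaring. Binary of 43 = 101011.
28^1 ≡ 28 (mod 200); 28^2 ≡ 184 (mod 200); 28^4 ≡ 56 (mod 200); 28^8 ≡ 136 (mod 200); 28^16 ≡ 96 (mod 200); 28^32 ≡ 16 (mod 200)
28^43 = 28^1 × 28^2 × 28^8 × 28^32 ≡ 152 (mod 200)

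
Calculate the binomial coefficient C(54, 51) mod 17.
1

Using Lucas' theorem:
Write n=54 and k=51 in base 17:
n in base 17: [3, 3]
k in base 17: [3, 0]
C(54,51) mod 17 = ∏ C(n_i, k_i) mod 17
Digit binomials (mod 17): C(3,3) = 1; C(3,0) = 1
Product: 1 × 1 = 1 ≡ 1 (mod 17)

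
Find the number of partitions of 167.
207890420102

p(n) counts ways to write n as a sum of positive integers (order ignored).
Euler's pentagonal recurrence: p(k) = p(k-1) + p(k-2) - p(k-5) - p(k-7) + p(k-12) + p(k-15) - ... (offsets j(3j∓1)/2, signs ++--, p(0)=1, p(<0)=0).
DP table for k = 0..166: p(0)=1, p(1)=1, p(2)=2, p(3)=3, p(4)=5, p(5)=7, p(6)=11, p(7)=15, p(8)=22, p(9)=30, p(10)=42, p(11)=56, p(12)=77, p(13)=101, p(14)=135, p(15)=176, p(16)=231, p(17)=297, p(18)=385, p(19)=490, p(20)=627, p(21)=792, p(22)=1002, p(23)=1255, p(24)=1575, p(25)=1958, p(26)=2436, p(27)=3010, p(28)=3718, p(29)=4565, p(30)=5604, p(31)=6842, p(32)=8349, p(33)=10143, p(34)=12310, p(35)=14883, p(36)=17977, p(37)=21637, p(38)=26015, p(39)=31185, p(40)=37338, p(41)=44583, p(42)=53174, p(43)=63261, p(44)=75175, p(45)=89134, p(46)=105558, p(47)=124754, p(48)=147273, p(49)=173525, p(50)=204226, p(51)=239943, p(52)=281589, p(53)=329931, p(54)=386155, p(55)=451276, p(56)=526823, p(57)=614154, p(58)=715220, p(59)=831820, p(60)=966467, p(61)=1121505, p(62)=1300156, p(63)=1505499, p(64)=1741630, p(65)=2012558, p(66)=2323520, p(67)=2679689, p(68)=3087735, p(69)=3554345, p(70)=4087968, p(71)=4697205, p(72)=5392783, p(73)=6185689, p(74)=7089500, p(75)=8118264, p(76)=9289091, p(77)=10619863, p(78)=12132164, p(79)=13848650, p(80)=15796476, p(81)=18004327, p(82)=20506255, p(83)=23338469, p(84)=26543660, p(85)=30167357, p(86)=34262962, p(87)=38887673, p(88)=44108109, p(89)=49995925, p(90)=56634173, p(91)=64112359, p(92)=72533807, p(93)=82010177, p(94)=92669720, p(95)=104651419, p(96)=118114304, p(97)=133230930, p(98)=150198136, p(99)=169229875, p(100)=190569292, p(101)=214481126, p(102)=241265379, p(103)=271248950, p(104)=304801365, p(105)=342325709, p(106)=384276336, p(107)=431149389, p(108)=483502844, p(109)=541946240, p(110)=607163746, p(111)=679903203, p(112)=761002156, p(113)=851376628, p(114)=952050665, p(115)=1064144451, p(116)=1188908248, p(117)=1327710076, p(118)=1482074143, p(119)=1653668665, p(120)=1844349560, p(121)=2056148051, p(122)=2291320912, p(123)=2552338241, p(124)=2841940500, p(125)=3163127352, p(126)=3519222692, p(127)=3913864295, p(128)=4351078600, p(129)=4835271870, p(130)=5371315400, p(131)=5964539504, p(132)=6620830889, p(133)=7346629512, p(134)=8149040695, p(135)=9035836076, p(136)=10015581680, p(137)=11097645016, p(138)=12292341831, p(139)=13610949895, p(140)=15065878135, p(141)=16670689208, p(142)=18440293320, p(143)=20390982757, p(144)=22540654445, p(145)=24908858009, p(146)=27517052599, p(147)=30388671978, p(148)=33549419497, p(149)=37027355200, p(150)=40853235313, p(151)=45060624582, p(152)=49686288421, p(153)=54770336324, p(154)=60356673280, p(155)=66493182097, p(156)=73232243759, p(157)=80630964769, p(158)=88751778802, p(159)=97662728555, p(160)=107438159466, p(161)=118159068427, p(162)=129913904637, p(163)=142798995930, p(164)=156919475295, p(165)=172389800255, p(166)=189334822579.
Final step: p(167) = p(166) + p(165) - p(162) - p(160) + p(155) + p(152) - p(145) - p(141) + p(132) + p(127) - p(116) - p(110) + p(97) + p(90) - p(75) - p(67) + p(50) + p(41) - p(22) - p(12)
= 189334822579 + 172389800255 - 129913904637 - 107438159466 + 66493182097 + 49686288421 - 24908858009 - 16670689208 + 6620830889 + 3913864295 - 1188908248 - 607163746 + 133230930 + 56634173 - 8118264 - 2679689 + 204226 + 44583 - 1002 - 77
= 207890420102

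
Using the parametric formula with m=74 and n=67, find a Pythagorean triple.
(987, 9916, 9965)

Euclid's formula: a = m² - n², b = 2mn, c = m² + n²
m = 74, n = 67
a = 74² - 67² = 5476 - 4489 = 987
b = 2 × 74 × 67 = 9916
c = 74² + 67² = 5476 + 4489 = 9965
Verification: 987² + 9916² = 974169 + 98327056 = 99301225 = 9965² ✓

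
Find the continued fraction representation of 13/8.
[1; 1, 1, 1, 2]

Euclidean algorithm steps:
13 = 1 × 8 + 5
8 = 1 × 5 + 3
5 = 1 × 3 + 2
3 = 1 × 2 + 1
2 = 2 × 1 + 0
Continued fraction: [1; 1, 1, 1, 2]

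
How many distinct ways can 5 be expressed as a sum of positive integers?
7

p(n) counts ways to write n as a sum of positive integers (order ignored).
Examples: 5; 4 + 1; 3 + 2; 3 + 1 + 1; 2 + 2 + 1; ... (7 total)
p(5) = 7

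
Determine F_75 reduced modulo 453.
431

Matrix identity: Q^n = [[F_(n+1), F_n], [F_n, F_(n-1)]] with Q = [[1,1],[1,0]].
n = 75 = 1001011₂. Square-and-multiply, entries mod 453:
Q^1 = [[1,1],[1,0]]
Q^2 = (Q^1)² = [[2,1],[1,1]]
Q^4 = (Q^2)² = [[5,3],[3,2]]
Q^9 = (Q^4)²·Q = [[55,34],[34,21]]
Q^18 = (Q^9)² = [[104,319],[319,238]]
Q^37 = (Q^18)²·Q = [[158,233],[233,378]]
Q^75 = (Q^37)²·Q = [[291,431],[431,313]]
F_75 mod 453 = Q^75[0][1] = 431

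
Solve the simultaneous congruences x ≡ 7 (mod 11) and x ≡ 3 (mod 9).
84

Using Chinese Remainder Theorem:
M = 11 × 9 = 99
M1 = 9, M2 = 11
y1 = 9^(-1) mod 11 = 5
y2 = 11^(-1) mod 9 = 5
x = (7×9×5 + 3×11×5) mod 99 = 84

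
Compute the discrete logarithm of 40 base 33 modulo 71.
18

Baby-step giant-step with step n = ⌈√71⌉ = 9.
Baby steps 33^j mod 71 (j:value) for j=0..8: 0:1, 1:33, 2:24, 3:11, 4:8, 5:51, 6:50, 7:17, 8:64.
Giant-step multiplier: 33^(-9) ≡ 33^(70-9) = 33^61 ≡ 67 (mod 71).
Giant steps γ_i = 40·67^i mod 71: γ_0=40, γ_1=53, γ_2=1 (in table at j=0).
x = i·n + j = 2·9 + 0 = 18.
Check: 33^18 ≡ 40 (mod 71).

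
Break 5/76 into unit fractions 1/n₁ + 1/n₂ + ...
1/16 + 1/304

Greedy algorithm:
5/76: ceiling(76/5) = 16, use 1/16
1/304: ceiling(304/1) = 304, use 1/304
Result: 5/76 = 1/16 + 1/304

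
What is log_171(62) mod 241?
229

Baby-step giant-step with step n = ⌈√241⌉ = 16.
Baby steps 171^j mod 241 (j:value) for j=0..15: 0:1, 1:171, 2:80, 3:184, 4:134, 5:19, 6:116, 7:74, 8:122, 9:136, 10:120, 11:35, 12:201, 13:149, 14:174, 15:111.
Giant-step multiplier: 171^(-16) ≡ 171^(240-16) = 171^224 ≡ 54 (mod 241).
Giant steps γ_i = 62·54^i mod 241: γ_0=62, γ_1=215, γ_2=42, γ_3=99, γ_4=44, γ_5=207, γ_6=92, γ_7=148, γ_8=39, γ_9=178, γ_10=213, γ_11=175, γ_12=51, γ_13=103, γ_14=19 (in table at j=5).
x = i·n + j = 14·16 + 5 = 229.
Check: 171^229 ≡ 62 (mod 241).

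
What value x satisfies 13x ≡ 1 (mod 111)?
94

gcd(13, 111) = 1, so the inverse exists.
Extended Euclidean algorithm on (111, 13):
111 = 8 × 13 + 7  ⟹  7 = (1)·111 + (-8)·13
13 = 1 × 7 + 6  ⟹  6 = (-1)·111 + (9)·13
7 = 1 × 6 + 1  ⟹  1 = (2)·111 + (-17)·13
So (-17)·13 ≡ 1 (mod 111), i.e. 13^(-1) ≡ -17 ≡ 94 (mod 111).
Check: 13 × 94 = 1222 ≡ 1 (mod 111)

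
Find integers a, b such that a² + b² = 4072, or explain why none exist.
34² + 54² (a=34, b=54)

Factorization: 4072 = 2^3 × 509
By Fermat: n is sum of two squares iff every prime p ≡ 3 (mod 4) appears to even power.
All primes ≡ 3 (mod 4) appear to even power.
Search a = 0, 1, 2, … for 4072 - a² a perfect square: first hit at a = 34: 4072 - 1156 = 2916 = 54².
4072 = 34² + 54² = 1156 + 2916 ✓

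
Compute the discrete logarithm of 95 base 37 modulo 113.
98

Baby-step giant-step with step n = ⌈√113⌉ = 11.
Baby steps 37^j mod 113 (j:value) for j=0..10: 0:1, 1:37, 2:13, 3:29, 4:56, 5:38, 6:50, 7:42, 8:85, 9:94, 10:88.
Giant-step multiplier: 37^(-11) ≡ 37^(112-11) = 37^101 ≡ 43 (mod 113).
Giant steps γ_i = 95·43^i mod 113: γ_0=95, γ_1=17, γ_2=53, γ_3=19, γ_4=26, γ_5=101, γ_6=49, γ_7=73, γ_8=88 (in table at j=10).
x = i·n + j = 8·11 + 10 = 98.
Check: 37^98 ≡ 95 (mod 113).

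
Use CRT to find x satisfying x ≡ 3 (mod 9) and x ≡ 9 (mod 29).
183

Using Chinese Remainder Theorem:
M = 9 × 29 = 261
M1 = 29, M2 = 9
y1 = 29^(-1) mod 9 = 5
y2 = 9^(-1) mod 29 = 13
x = (3×29×5 + 9×9×13) mod 261 = 183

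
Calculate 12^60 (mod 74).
10

Repeated squaring. Binary of 60 = 111100.
12^1 ≡ 12 (mod 74); 12^2 ≡ 70 (mod 74); 12^4 ≡ 16 (mod 74); 12^8 ≡ 34 (mod 74); 12^16 ≡ 46 (mod 74); 12^32 ≡ 44 (mod 74)
12^60 = 12^4 × 12^8 × 12^16 × 12^32 ≡ 10 (mod 74)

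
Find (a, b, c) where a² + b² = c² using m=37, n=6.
(1333, 444, 1405)

Euclid's formula: a = m² - n², b = 2mn, c = m² + n²
m = 37, n = 6
a = 37² - 6² = 1369 - 36 = 1333
b = 2 × 37 × 6 = 444
c = 37² + 6² = 1369 + 36 = 1405
Verification: 1333² + 444² = 1776889 + 197136 = 1974025 = 1405² ✓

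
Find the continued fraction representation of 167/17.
[9; 1, 4, 1, 2]

Euclidean algorithm steps:
167 = 9 × 17 + 14
17 = 1 × 14 + 3
14 = 4 × 3 + 2
3 = 1 × 2 + 1
2 = 2 × 1 + 0
Continued fraction: [9; 1, 4, 1, 2]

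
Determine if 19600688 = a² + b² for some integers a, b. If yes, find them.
Not possible

Factorization: 19600688 = 2^4 × 107^3
By Fermat: n is sum of two squares iff every prime p ≡ 3 (mod 4) appears to even power.
Prime(s) ≡ 3 (mod 4) with odd exponent: [(107, 3)]
Therefore 19600688 cannot be expressed as a² + b².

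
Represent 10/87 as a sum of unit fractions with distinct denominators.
1/9 + 1/261

Greedy algorithm:
10/87: ceiling(87/10) = 9, use 1/9
1/261: ceiling(261/1) = 261, use 1/261
Result: 10/87 = 1/9 + 1/261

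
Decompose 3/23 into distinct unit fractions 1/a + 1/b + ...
1/8 + 1/184

Greedy algorithm:
3/23: ceiling(23/3) = 8, use 1/8
1/184: ceiling(184/1) = 184, use 1/184
Result: 3/23 = 1/8 + 1/184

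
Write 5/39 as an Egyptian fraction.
1/8 + 1/312

Greedy algorithm:
5/39: ceiling(39/5) = 8, use 1/8
1/312: ceiling(312/1) = 312, use 1/312
Result: 5/39 = 1/8 + 1/312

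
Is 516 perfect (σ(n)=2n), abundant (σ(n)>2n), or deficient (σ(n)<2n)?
abundant

Proper divisors of 516: sum = 1 + 2 + 3 + 4 + 6 + 12 + 43 + 86 + 129 + 172 + 258 = 716
Since 716 > 516, 516 is abundant.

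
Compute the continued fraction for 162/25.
[6; 2, 12]

Euclidean algorithm steps:
162 = 6 × 25 + 12
25 = 2 × 12 + 1
12 = 12 × 1 + 0
Continued fraction: [6; 2, 12]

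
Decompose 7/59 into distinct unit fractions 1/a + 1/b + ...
1/9 + 1/133 + 1/70623

Greedy algorithm:
7/59: ceiling(59/7) = 9, use 1/9
4/531: ceiling(531/4) = 133, use 1/133
1/70623: ceiling(70623/1) = 70623, use 1/70623
Result: 7/59 = 1/9 + 1/133 + 1/70623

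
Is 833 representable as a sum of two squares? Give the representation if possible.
7² + 28² (a=7, b=28)

Factorization: 833 = 7^2 × 17
By Fermat: n is sum of two squares iff every prime p ≡ 3 (mod 4) appears to even power.
All primes ≡ 3 (mod 4) appear to even power.
Search a = 0, 1, 2, … for 833 - a² a perfect square: first hit at a = 7: 833 - 49 = 784 = 28².
833 = 7² + 28² = 49 + 784 ✓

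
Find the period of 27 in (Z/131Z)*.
65

131 is prime, so ord(27) divides φ(131) = 130.
Divisors of 130: 1, 2, 5, 10, 13, 26, 65, 130.
Repeated squaring: 27^1 ≡ 27, 27^2 ≡ 74, 27^4 ≡ 105, 27^8 ≡ 21, 27^16 ≡ 48, 27^32 ≡ 77, 27^64 ≡ 34, 27^128 ≡ 108 (mod 131).
Test 27^d mod 131 for each divisor d in increasing order:
27^1 ≡ 27
27^2 ≡ 74
27^5 = 27^4·27^1 ≡ 84
27^10 = 27^8·27^2 ≡ 113
27^13 = 27^8·27^4·27^1 ≡ 61
27^26 = 27^16·27^8·27^2 ≡ 53
27^65 = 27^64·27^1 ≡ 1  ← first divisor giving 1
The order is 65.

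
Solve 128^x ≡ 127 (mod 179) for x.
131

Baby-step giant-step with step n = ⌈√179⌉ = 14.
Baby steps 128^j mod 179 (j:value) for j=0..13: 0:1, 1:128, 2:95, 3:167, 4:75, 5:113, 6:144, 7:174, 8:76, 9:62, 10:60, 11:162, 12:151, 13:175.
Giant-step multiplier: 128^(-14) ≡ 128^(178-14) = 128^164 ≡ 43 (mod 179).
Giant steps γ_i = 127·43^i mod 179: γ_0=127, γ_1=91, γ_2=154, γ_3=178, γ_4=136, γ_5=120, γ_6=148, γ_7=99, γ_8=140, γ_9=113 (in table at j=5).
x = i·n + j = 9·14 + 5 = 131.
Check: 128^131 ≡ 127 (mod 179).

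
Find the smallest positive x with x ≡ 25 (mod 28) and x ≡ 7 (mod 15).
277

Using Chinese Remainder Theorem:
M = 28 × 15 = 420
M1 = 15, M2 = 28
y1 = 15^(-1) mod 28 = 15
y2 = 28^(-1) mod 15 = 7
x = (25×15×15 + 7×28×7) mod 420 = 277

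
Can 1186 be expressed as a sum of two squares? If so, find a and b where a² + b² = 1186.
15² + 31² (a=15, b=31)

Factorization: 1186 = 2 × 593
By Fermat: n is sum of two squares iff every prime p ≡ 3 (mod 4) appears to even power.
All primes ≡ 3 (mod 4) appear to even power.
Search a = 0, 1, 2, … for 1186 - a² a perfect square: first hit at a = 15: 1186 - 225 = 961 = 31².
1186 = 15² + 31² = 225 + 961 ✓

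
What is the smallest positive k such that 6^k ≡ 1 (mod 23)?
11

23 is prime, so ord(6) divides φ(23) = 22.
Divisors of 22: 1, 2, 11, 22.
Repeated squaring: 6^1 ≡ 6, 6^2 ≡ 13, 6^4 ≡ 8, 6^8 ≡ 18, 6^16 ≡ 2 (mod 23).
Test 6^d mod 23 for each divisor d in increasing order:
6^1 ≡ 6
6^2 ≡ 13
6^11 = 6^8·6^2·6^1 ≡ 1  ← first divisor giving 1
The order is 11.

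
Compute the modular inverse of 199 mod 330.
199

gcd(199, 330) = 1, so the inverse exists.
Extended Euclidean algorithm on (330, 199):
330 = 1 × 199 + 131  ⟹  131 = (1)·330 + (-1)·199
199 = 1 × 131 + 68  ⟹  68 = (-1)·330 + (2)·199
131 = 1 × 68 + 63  ⟹  63 = (2)·330 + (-3)·199
68 = 1 × 63 + 5  ⟹  5 = (-3)·330 + (5)·199
63 = 12 × 5 + 3  ⟹  3 = (38)·330 + (-63)·199
5 = 1 × 3 + 2  ⟹  2 = (-41)·330 + (68)·199
3 = 1 × 2 + 1  ⟹  1 = (79)·330 + (-131)·199
So (-131)·199 ≡ 1 (mod 330), i.e. 199^(-1) ≡ -131 ≡ 199 (mod 330).
Check: 199 × 199 = 39601 ≡ 1 (mod 330)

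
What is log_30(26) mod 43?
13

Baby-step giant-step with step n = ⌈√43⌉ = 7.
Baby steps 30^j mod 43 (j:value) for j=0..6: 0:1, 1:30, 2:40, 3:39, 4:9, 5:12, 6:16.
Giant-step multiplier: 30^(-7) ≡ 30^(42-7) = 30^35 ≡ 37 (mod 43).
Giant steps γ_i = 26·37^i mod 43: γ_0=26, γ_1=16 (in table at j=6).
x = i·n + j = 1·7 + 6 = 13.
Check: 30^13 ≡ 26 (mod 43).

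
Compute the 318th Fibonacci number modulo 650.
484

Matrix identity: Q^n = [[F_(n+1), F_n], [F_n, F_(n-1)]] with Q = [[1,1],[1,0]].
n = 318 = 100111110₂. Square-and-multiply, entries mod 650:
Q^1 = [[1,1],[1,0]]
Q^2 = (Q^1)² = [[2,1],[1,1]]
Q^4 = (Q^2)² = [[5,3],[3,2]]
Q^9 = (Q^4)²·Q = [[55,34],[34,21]]
Q^19 = (Q^9)²·Q = [[265,281],[281,634]]
Q^39 = (Q^19)²·Q = [[105,336],[336,419]]
Q^79 = (Q^39)²·Q = [[335,421],[421,564]]
Q^159 = (Q^79)²·Q = [[395,216],[216,179]]
Q^318 = (Q^159)² = [[531,484],[484,47]]
F_318 mod 650 = Q^318[0][1] = 484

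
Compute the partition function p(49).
173525

p(n) counts ways to write n as a sum of positive integers (order ignored).
Euler's pentagonal recurrence: p(k) = p(k-1) + p(k-2) - p(k-5) - p(k-7) + p(k-12) + p(k-15) - ... (offsets j(3j∓1)/2, signs ++--, p(0)=1, p(<0)=0).
DP table for k = 0..48: p(0)=1, p(1)=1, p(2)=2, p(3)=3, p(4)=5, p(5)=7, p(6)=11, p(7)=15, p(8)=22, p(9)=30, p(10)=42, p(11)=56, p(12)=77, p(13)=101, p(14)=135, p(15)=176, p(16)=231, p(17)=297, p(18)=385, p(19)=490, p(20)=627, p(21)=792, p(22)=1002, p(23)=1255, p(24)=1575, p(25)=1958, p(26)=2436, p(27)=3010, p(28)=3718, p(29)=4565, p(30)=5604, p(31)=6842, p(32)=8349, p(33)=10143, p(34)=12310, p(35)=14883, p(36)=17977, p(37)=21637, p(38)=26015, p(39)=31185, p(40)=37338, p(41)=44583, p(42)=53174, p(43)=63261, p(44)=75175, p(45)=89134, p(46)=105558, p(47)=124754, p(48)=147273.
Final step: p(49) = p(48) + p(47) - p(44) - p(42) + p(37) + p(34) - p(27) - p(23) + p(14) + p(9)
= 147273 + 124754 - 75175 - 53174 + 21637 + 12310 - 3010 - 1255 + 135 + 30
= 173525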